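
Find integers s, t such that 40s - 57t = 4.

Step 1: Check solvability.
gcd(40, 57) = 1
Since 1 divides 4, solutions exist.

Step 2: Apply extended Euclidean algorithm to find gcd.
We find integers such that 40*x0 + 57*y0 = 1

Step 3: Scale the particular solution.
Multiply by 4/1 = 4:
s = 40, t = 28

Step 4: Verify.
40*(40) - 57*(28) = 4 = 4 ✓

s = 40, t = 28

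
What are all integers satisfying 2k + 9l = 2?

Step 1: Compute gcd(2, 9) = 1.
Since 1 divides 2, solutions exist.

Step 2: Find a particular solution using extended Euclidean algorithm.
We get k₀ = -8, l₀ = 2.
Check: 2*-8 + 9*2 = 2 = 2 ✓

Step 3: Write the general solution.
k = -8 + (9/1)t = -8 + 9t
l = 2 - (2/1)t = 2 - 2t
for any integer t.

k = -8 + 9t, l = 2 - 2t for integer t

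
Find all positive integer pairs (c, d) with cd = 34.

The positive divisors of 34 are: 1, 2, 17, 34.
Each divisor d gives the pair (d, 34/d):
(1, 34), (2, 17), (17, 2), (34, 1)

(1, 34), (2, 17), (17, 2), (34, 1)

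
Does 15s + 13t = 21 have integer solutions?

Step 1: Compute gcd(15, 13).
gcd(15, 13) = 1

Step 2: Check divisibility.
Does 1 divide 21? 21 = 1 x 21, so yes.

By the theorem on linear Diophantine equations, 15s + 13t = 21 has integer solutions if and only if gcd(15, 13) divides 21. Since 1 | 21, solutions exist.

Yes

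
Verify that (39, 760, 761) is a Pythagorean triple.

Compute a² + b²:
39² + 760² = 1521 + 577600 = 579121
Compute c²:
761² = 579121
Since 579121 = 579121, it is a Pythagorean triple.

Yes, it is a Pythagorean triple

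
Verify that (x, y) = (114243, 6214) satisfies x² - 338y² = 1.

Compute x² = 114243² = 13051463049
Compute 338y² = 338·6214² = 338·38613796 = 13051463048
x² - 338y² = 13051463049 - 13051463048 = 1
Since this equals 1, (114243, 6214) is a solution.

Yes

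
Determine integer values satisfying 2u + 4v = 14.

Step 1: Check solvability.
gcd(2, 4) = 2
Since 2 divides 14, solutions exist.

Step 2: Apply extended Euclidean algorithm to find gcd.
We find integers such that 2*x0 + 4*y0 = 2

Step 3: Scale the particular solution.
Multiply by 14/2 = 7:
u = 7, v = 0

Step 4: Verify.
2*(7) + 4*(0) = 14 = 14 ✓

u = 7, v = 0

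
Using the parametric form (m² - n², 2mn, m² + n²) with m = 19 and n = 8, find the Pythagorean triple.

a = m² - n² = 19² - 8² = 361 - 64 = 297
b = 2mn = 2·19·8 = 304
c = m² + n² = 361 + 64 = 425
Verify: 297² + 304² = 88209 + 92416 = 180625 = 425² ✓

(297, 304, 425)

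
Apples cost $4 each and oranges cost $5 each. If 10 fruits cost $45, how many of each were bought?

Let a = apples, o = oranges.
a + o = 10
4a + 5o = 45
Substitute o = 10 - a:
4a + 5(10 - a) = 45
(4 - 5)a = 45 - 50
-1a = -5
a = 5, o = 10 - 5 = 5

Apples: 5, Oranges: 5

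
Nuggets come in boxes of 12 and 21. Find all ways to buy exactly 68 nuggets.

We need non-negative integers (x, y) with 12x + 21y = 68.
For each x in 0..5, check if 68 - 12x is a non-negative multiple of 21.
No x yields an integer y ≥ 0.

No solution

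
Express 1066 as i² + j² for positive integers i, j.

We need to find integers i, j > 0 such that i² + j² = 1066.
Trying i = 15: j² = 1066 - 15² = 1066 - 225 = 841
j = 29
Check: 15² + 29² = 225 + 841 = 1066 ✓

1066 = 15² + 29²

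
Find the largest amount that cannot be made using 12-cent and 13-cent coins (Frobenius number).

For two coprime denominations a and b, the Frobenius number (largest value not representable as a non-negative combination) is ab - a - b.
Here gcd(12, 13) = 1, so they are coprime.
F(12, 13) = 12·13 - 12 - 13 = 156 - 25 = 131

131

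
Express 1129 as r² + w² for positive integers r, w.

We need to find integers r, w > 0 such that r² + w² = 1129.
Trying r = 20: w² = 1129 - 20² = 1129 - 400 = 729
w = 27
Check: 20² + 27² = 400 + 729 = 1129 ✓

1129 = 20² + 27²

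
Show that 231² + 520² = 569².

Compute a² + b²:
231² + 520² = 53361 + 270400 = 323761
Compute c²:
569² = 323761
Since 323761 = 323761, it is a Pythagorean triple.

Yes, it is a Pythagorean triple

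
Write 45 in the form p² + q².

We need to find integers p, q > 0 such that p² + q² = 45.
Trying p = 3: q² = 45 - 3² = 45 - 9 = 36
q = 6
Check: 3² + 6² = 9 + 36 = 45 ✓

45 = 3² + 6²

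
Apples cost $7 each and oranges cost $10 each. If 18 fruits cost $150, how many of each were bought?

Let a = apples, o = oranges.
a + o = 18
7a + 10o = 150
Substitute o = 18 - a:
7a + 10(18 - a) = 150
(7 - 10)a = 150 - 180
-3a = -30
a = 10, o = 18 - 10 = 8

Apples: 10, Oranges: 8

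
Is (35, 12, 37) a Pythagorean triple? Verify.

Compute a² + b² = 35² + 12² = 1225 + 144 = 1369
Compute c² = 37² = 1369
Since 1369 = 1369, confirmed.

Yes, it is a Pythagorean triple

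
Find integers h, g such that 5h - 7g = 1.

Step 1: Check solvability.
gcd(5, 7) = 1
Since 1 divides 1, solutions exist.

Step 2: Apply extended Euclidean algorithm to find gcd.
We find integers such that 5*x0 + 7*y0 = 1

Step 3: Scale the particular solution.
Multiply by 1/1 = 1:
h = 3, g = 2

Step 4: Verify.
5*(3) - 7*(2) = 1 = 1 ✓

h = 3, g = 2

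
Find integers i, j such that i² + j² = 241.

We need to find integers i, j > 0 such that i² + j² = 241.
Trying i = 4: j² = 241 - 4² = 241 - 16 = 225
j = 15
Check: 4² + 15² = 16 + 225 = 241 ✓

241 = 4² + 15²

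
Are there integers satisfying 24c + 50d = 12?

Step 1: Compute gcd(24, 50).
gcd(24, 50) = 2

Step 2: Check divisibility.
Does 2 divide 12? 12 = 2 x 6, so yes.

By the theorem on linear Diophantine equations, 24c + 50d = 12 has integer solutions if and only if gcd(24, 50) divides 12. Since 2 | 12, solutions exist.

Yes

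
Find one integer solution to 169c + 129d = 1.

Step 1: Check solvability.
gcd(169, 129) = 1
Since 1 divides 1, solutions exist.

Step 2: Apply extended Euclidean algorithm to find gcd.
We find integers such that 169*x0 + 129*y0 = 1

Step 3: Scale the particular solution.
Multiply by 1/1 = 1:
c = -29, d = 38

Step 4: Verify.
169*(-29) + 129*(38) = 1 = 1 ✓

c = -29, d = 38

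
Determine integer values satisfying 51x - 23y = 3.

Step 1: Check solvability.
gcd(51, 23) = 1
Since 1 divides 3, solutions exist.

Step 2: Apply extended Euclidean algorithm to find gcd.
We find integers such that 51*x0 + 23*y0 = 1

Step 3: Scale the particular solution.
Multiply by 3/1 = 3:
x = -27, y = -60

Step 4: Verify.
51*(-27) - 23*(-60) = 3 = 3 ✓

x = -27, y = -60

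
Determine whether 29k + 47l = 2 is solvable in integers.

Step 1: Compute gcd(29, 47).
gcd(29, 47) = 1

Step 2: Check divisibility.
Does 1 divide 2? 2 = 1 x 2, so yes.

By the theorem on linear Diophantine equations, 29k + 47l = 2 has integer solutions if and only if gcd(29, 47) divides 2. Since 1 | 2, solutions exist.

Yes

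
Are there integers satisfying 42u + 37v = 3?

Step 1: Compute gcd(42, 37).
gcd(42, 37) = 1

Step 2: Check divisibility.
Does 1 divide 3? 3 = 1 x 3, so yes.

By the theorem on linear Diophantine equations, 42u + 37v = 3 has integer solutions if and only if gcd(42, 37) divides 3. Since 1 | 3, solutions exist.

Yes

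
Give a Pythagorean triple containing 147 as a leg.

We need the other leg and hypotenuse such that 147² + x² = c².
Take x = 1196, c = 1205: 147² + 1196² = 21609 + 1430416 = 1452025 = 1205² ✓
Triple: (147, 1196, 1205)

(147, 1196, 1205)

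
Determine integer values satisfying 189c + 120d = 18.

Step 1: Check solvability.
gcd(189, 120) = 3
Since 3 divides 18, solutions exist.

Step 2: Apply extended Euclidean algorithm to find gcd.
We find integers such that 189*x0 + 120*y0 = 3

Step 3: Scale the particular solution.
Multiply by 18/3 = 6:
c = 42, d = -66

Step 4: Verify.
189*(42) + 120*(-66) = 18 = 18 ✓

c = 42, d = -66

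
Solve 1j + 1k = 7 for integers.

Step 1: Check solvability.
gcd(1, 1) = 1
Since 1 divides 7, solutions exist.

Step 2: Apply extended Euclidean algorithm to find gcd.
We find integers such that 1*x0 + 1*y0 = 1

Step 3: Scale the particular solution.
Multiply by 7/1 = 7:
j = 0, k = 7

Step 4: Verify.
1*(0) + 1*(7) = 7 = 7 ✓

j = 0, k = 7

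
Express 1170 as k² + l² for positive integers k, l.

We need to find integers k, l > 0 such that k² + l² = 1170.
Trying k = 9: l² = 1170 - 9² = 1170 - 81 = 1089
l = 33
Check: 9² + 33² = 81 + 1089 = 1170 ✓

1170 = 9² + 33²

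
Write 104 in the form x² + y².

We need to find integers x, y > 0 such that x² + y² = 104.
Trying x = 2: y² = 104 - 2² = 104 - 4 = 100
y = 10
Check: 2² + 10² = 4 + 100 = 104 ✓

104 = 2² + 10²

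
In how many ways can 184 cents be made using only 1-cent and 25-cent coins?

We need non-negative integers (x, y) with 1x + 25y = 184.
For each x from 0 to 184, check if (184 - 1x) is a non-negative multiple of 25.
Solutions (x, y): (9,7), (34,6), (59,5), (84,4), ...
Count: 8

8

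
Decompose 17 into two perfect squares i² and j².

We need to find integers i, j > 0 such that i² + j² = 17.
Trying i = 1: j² = 17 - 1² = 17 - 1 = 16
j = 4
Check: 1² + 4² = 1 + 16 = 17 ✓

17 = 1² + 4²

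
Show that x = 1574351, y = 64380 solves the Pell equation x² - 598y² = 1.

Compute x² = 1574351² = 2478581071201
Compute 598y² = 598·64380² = 598·4144784400 = 2478581071200
x² - 598y² = 2478581071201 - 2478581071200 = 1
Since this equals 1, (1574351, 64380) is a solution.

Yes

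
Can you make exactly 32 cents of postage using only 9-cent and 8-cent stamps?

We need non-negative x, y with 9x + 8y = 32.
gcd(9, 8) = 1 divides 32, so integer solutions exist.
Search for a non-negative one: x = 0 gives 8y = 32 - 0 = 32, so y = 4.
Check: 9·0 + 8·4 = 32 ✓

Yes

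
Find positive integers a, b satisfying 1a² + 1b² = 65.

Try small values of a and check whether (65 - 1a²)/1 is a perfect square.
a = 8: 1·8² = 64, so 1b² = 65 - 64 = 1, giving b² = 1, b = 1.
Check: 1·8² + 1·1² = 64 + 1 = 65 ✓

a = 8, b = 1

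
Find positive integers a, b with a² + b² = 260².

We need a² + b² = 260² = 67600.
Trying: 132² + 224² = 17424 + 50176 = 67600 ✓

(132, 224, 260)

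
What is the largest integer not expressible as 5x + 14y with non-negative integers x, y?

For two coprime denominations a and b, the Frobenius number (largest value not representable as a non-negative combination) is ab - a - b.
Here gcd(5, 14) = 1, so they are coprime.
F(5, 14) = 5·14 - 5 - 14 = 70 - 19 = 51

51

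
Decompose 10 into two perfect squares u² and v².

We need to find integers u, v > 0 such that u² + v² = 10.
Trying u = 1: v² = 10 - 1² = 10 - 1 = 9
v = 3
Check: 1² + 3² = 1 + 9 = 10 ✓

10 = 1² + 3²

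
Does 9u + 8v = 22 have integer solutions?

Step 1: Compute gcd(9, 8).
gcd(9, 8) = 1

Step 2: Check divisibility.
Does 1 divide 22? 22 = 1 x 22, so yes.

By the theorem on linear Diophantine equations, 9u + 8v = 22 has integer solutions if and only if gcd(9, 8) divides 22. Since 1 | 22, solutions exist.

Yes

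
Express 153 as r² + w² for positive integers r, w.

We need to find integers r, w > 0 such that r² + w² = 153.
Trying r = 3: w² = 153 - 3² = 153 - 9 = 144
w = 12
Check: 3² + 12² = 9 + 144 = 153 ✓

153 = 3² + 12²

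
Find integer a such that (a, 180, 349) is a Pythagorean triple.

a² = c² - b² = 349² - 180² = 121801 - 32400 = 89401
a = sqrt(89401) = 299

299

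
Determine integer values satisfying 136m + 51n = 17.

Step 1: Check solvability.
gcd(136, 51) = 17
Since 17 divides 17, solutions exist.

Step 2: Apply extended Euclidean algorithm to find gcd.
We find integers such that 136*x0 + 51*y0 = 17

Step 3: Scale the particular solution.
Multiply by 17/17 = 1:
m = -1, n = 3

Step 4: Verify.
136*(-1) + 51*(3) = 17 = 17 ✓

m = -1, n = 3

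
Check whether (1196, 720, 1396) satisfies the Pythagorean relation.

Compute a² + b²:
1196² + 720² = 1430416 + 518400 = 1948816
Compute c²:
1396² = 1948816
Since 1948816 = 1948816, it is a Pythagorean triple.

Yes, it is a Pythagorean triple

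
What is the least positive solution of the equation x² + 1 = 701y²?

We need x² = 701y² - 1. Try successive y:
y = 1: x² = 701·1² - 1 = 700, not a perfect square
y = 2: x² = 701·2² - 1 = 2803, not a perfect square
y = 3: x² = 701·3² - 1 = 6308, not a perfect square
...
y = 445: x² = 701·445² - 1 = 138815524 = 11782² ✓
Check: 11782² - 701·445² = 138815524 - 138815525 = -1 ✓

x = 11782, y = 445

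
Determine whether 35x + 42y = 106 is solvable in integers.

Step 1: Compute gcd(35, 42).
gcd(35, 42) = 7

Step 2: Check divisibility.
Does 7 divide 106? 106 = 7 x 15 + 1, so no.

By the theorem on linear Diophantine equations, 35x + 42y = 106 has integer solutions if and only if gcd(35, 42) divides 106. Since 7 does not divide 106, no solutions exist.

No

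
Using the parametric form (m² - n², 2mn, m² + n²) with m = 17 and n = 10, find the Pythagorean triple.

a = m² - n² = 289 - 100 = 189
b = 2mn = 2·17·10 = 340
c = m² + n² = 289 + 100 = 389
Verify: 189² + 340² = 35721 + 115600 = 151321 = 389² ✓

(189, 340, 389)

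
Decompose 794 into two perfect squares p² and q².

We need to find integers p, q > 0 such that p² + q² = 794.
Trying p = 13: q² = 794 - 13² = 794 - 169 = 625
q = 25
Check: 13² + 25² = 169 + 625 = 794 ✓

794 = 13² + 25²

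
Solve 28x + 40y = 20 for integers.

Step 1: Check solvability.
gcd(28, 40) = 4
Since 4 divides 20, solutions exist.

Step 2: Apply extended Euclidean algorithm to find gcd.
We find integers such that 28*x0 + 40*y0 = 4

Step 3: Scale the particular solution.
Multiply by 20/4 = 5:
x = 15, y = -10

Step 4: Verify.
28*(15) + 40*(-10) = 20 = 20 ✓

x = 15, y = -10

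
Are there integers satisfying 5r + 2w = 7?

Step 1: Compute gcd(5, 2).
gcd(5, 2) = 1

Step 2: Check divisibility.
Does 1 divide 7? 7 = 1 x 7, so yes.

By the theorem on linear Diophantine equations, 5r + 2w = 7 has integer solutions if and only if gcd(5, 2) divides 7. Since 1 | 7, solutions exist.

Yes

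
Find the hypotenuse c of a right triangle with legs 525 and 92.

c² = a² + b² = 525² + 92² = 275625 + 8464 = 284089
c = sqrt(284089) = 533

533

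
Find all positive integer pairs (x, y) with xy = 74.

The positive divisors of 74 are: 1, 2, 37, 74.
Each divisor d gives the pair (d, 74/d):
(1, 74), (2, 37), (37, 2), (74, 1)

(1, 74), (2, 37), (37, 2), (74, 1)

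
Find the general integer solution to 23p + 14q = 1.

Step 1: Compute gcd(23, 14) = 1.
Since 1 divides 1, solutions exist.

Step 2: Find a particular solution using extended Euclidean algorithm.
We get p₀ = -3, q₀ = 5.
Check: 23*-3 + 14*5 = 1 = 1 ✓

Step 3: Write the general solution.
p = -3 + (14/1)t = -3 + 14t
q = 5 - (23/1)t = 5 - 23t
for any integer t.

p = -3 + 14t, q = 5 - 23t for integer t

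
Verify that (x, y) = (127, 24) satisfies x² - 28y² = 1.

Compute x² = 127² = 16129
Compute 28y² = 28·24² = 28·576 = 16128
x² - 28y² = 16129 - 16128 = 1
Since this equals 1, (127, 24) is a solution.

Yes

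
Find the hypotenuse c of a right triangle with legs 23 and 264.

c² = a² + b² = 23² + 264² = 529 + 69696 = 70225
c = sqrt(70225) = 265

265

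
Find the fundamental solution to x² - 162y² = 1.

We seek the smallest positive integers (x, y) with x² - 162y² = 1, i.e., x² = 162y² + 1.
Try successive y values:
y = 1: x² = 162·1² + 1 = 163, not a perfect square
y = 2: x² = 162·2² + 1 = 649, not a perfect square
y = 3: x² = 162·3² + 1 = 1459, not a perfect square
... continuing the search (or via continued fractions) ...
y = 1540: x² = 162·1540² + 1 = 384199201, x = 19601 ✓

Verify: 19601² - 162·1540² = 384199201 - 384199200 = 1 ✓

x = 19601, y = 1540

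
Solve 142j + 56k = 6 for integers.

Step 1: Check solvability.
gcd(142, 56) = 2
Since 2 divides 6, solutions exist.

Step 2: Apply extended Euclidean algorithm to find gcd.
We find integers such that 142*x0 + 56*y0 = 2

Step 3: Scale the particular solution.
Multiply by 6/2 = 3:
j = -39, k = 99

Step 4: Verify.
142*(-39) + 56*(99) = 6 = 6 ✓

j = -39, k = 99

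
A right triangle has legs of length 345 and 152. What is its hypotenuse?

c² = a² + b² = 345² + 152² = 119025 + 23104 = 142129
c = 377

377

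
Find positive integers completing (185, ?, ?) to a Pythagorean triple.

We need the other leg and hypotenuse such that 185² + x² = c².
Take x = 672, c = 697: 185² + 672² = 34225 + 451584 = 485809 = 697² ✓
Triple: (185, 672, 697)

(185, 672, 697)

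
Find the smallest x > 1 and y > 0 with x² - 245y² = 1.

We seek the smallest positive integers (x, y) with x² - 245y² = 1, i.e., x² = 245y² + 1.
Try successive y values:
y = 1: x² = 245·1² + 1 = 246, not a perfect square
y = 2: x² = 245·2² + 1 = 981, not a perfect square
y = 3: x² = 245·3² + 1 = 2206, not a perfect square
... continuing the search (or via continued fractions) ...
y = 3312: x² = 245·3312² + 1 = 2687489281, x = 51841 ✓

Verify: 51841² - 245·3312² = 2687489281 - 2687489280 = 1 ✓

x = 51841, y = 3312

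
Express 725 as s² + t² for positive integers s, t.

We need to find integers s, t > 0 such that s² + t² = 725.
Trying s = 7: t² = 725 - 7² = 725 - 49 = 676
t = 26
Check: 7² + 26² = 49 + 676 = 725 ✓

725 = 7² + 26²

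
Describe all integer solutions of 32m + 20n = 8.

Step 1: Compute gcd(32, 20) = 4.
Since 4 divides 8, solutions exist.

Step 2: Find a particular solution using extended Euclidean algorithm.
We get m₀ = 4, n₀ = -6.
Check: 32*4 + 20*-6 = 8 = 8 ✓

Step 3: Write the general solution.
m = 4 + (20/4)t = 4 + 5t
n = -6 - (32/4)t = -6 - 8t
for any integer t.

m = 4 + 5t, n = -6 - 8t for integer t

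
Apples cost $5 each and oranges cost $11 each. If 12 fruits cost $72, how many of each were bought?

Let a = apples, o = oranges.
a + o = 12
5a + 11o = 72
Substitute o = 12 - a:
5a + 11(12 - a) = 72
(5 - 11)a = 72 - 132
-6a = -60
a = 10, o = 12 - 10 = 2

Apples: 10, Oranges: 2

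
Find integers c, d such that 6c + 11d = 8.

Step 1: Check solvability.
gcd(6, 11) = 1
Since 1 divides 8, solutions exist.

Step 2: Apply extended Euclidean algorithm to find gcd.
We find integers such that 6*x0 + 11*y0 = 1

Step 3: Scale the particular solution.
Multiply by 8/1 = 8:
c = 16, d = -8

Step 4: Verify.
6*(16) + 11*(-8) = 8 = 8 ✓

c = 16, d = -8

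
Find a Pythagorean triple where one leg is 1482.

We need the other leg and hypotenuse such that 1482² + x² = c².
Take x = 576, c = 1590: 1482² + 576² = 2196324 + 331776 = 2528100 = 1590² ✓
Triple: (1482, 576, 1590)

(1482, 576, 1590)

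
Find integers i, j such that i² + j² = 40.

We need to find integers i, j > 0 such that i² + j² = 40.
Trying i = 2: j² = 40 - 2² = 40 - 4 = 36
j = 6
Check: 2² + 6² = 4 + 36 = 40 ✓

40 = 2² + 6²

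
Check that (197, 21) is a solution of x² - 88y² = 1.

Compute x² = 197² = 38809
Compute 88y² = 88·21² = 88·441 = 38808
x² - 88y² = 38809 - 38808 = 1
Since this equals 1, (197, 21) is a solution.

Yes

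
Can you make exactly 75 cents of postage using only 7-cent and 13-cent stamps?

We need non-negative x, y with 7x + 13y = 75.
gcd(7, 13) = 1 divides 75, so integer solutions exist.
Search for a non-negative one: x = 7 gives 13y = 75 - 49 = 26, so y = 2.
Check: 7·7 + 13·2 = 75 ✓

Yes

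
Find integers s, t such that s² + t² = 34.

We need to find integers s, t > 0 such that s² + t² = 34.
Trying s = 3: t² = 34 - 3² = 34 - 9 = 25
t = 5
Check: 3² + 5² = 9 + 25 = 34 ✓

34 = 3² + 5²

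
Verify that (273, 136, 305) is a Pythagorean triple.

Compute a² + b²:
273² + 136² = 74529 + 18496 = 93025
Compute c²:
305² = 93025
Since 93025 = 93025, it is a Pythagorean triple.

Yes, it is a Pythagorean triple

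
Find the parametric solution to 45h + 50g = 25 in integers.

Step 1: Compute gcd(45, 50) = 5.
Since 5 divides 25, solutions exist.

Step 2: Find a particular solution using extended Euclidean algorithm.
We get h₀ = -5, g₀ = 5.
Check: 45*-5 + 50*5 = 25 = 25 ✓

Step 3: Write the general solution.
h = -5 + (50/5)t = -5 + 10t
g = 5 - (45/5)t = 5 - 9t
for any integer t.

h = -5 + 10t, g = 5 - 9t for integer t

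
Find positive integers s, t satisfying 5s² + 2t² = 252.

Try small values of s and check whether (252 - 5s²)/2 is a perfect square.
s = 6: 5·6² = 180, so 2t² = 252 - 180 = 72, giving t² = 36, t = 6.
Check: 5·6² + 2·6² = 180 + 72 = 252 ✓

s = 6, t = 6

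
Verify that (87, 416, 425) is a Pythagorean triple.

Compute a² + b²:
87² + 416² = 7569 + 173056 = 180625
Compute c²:
425² = 180625
Since 180625 = 180625, it is a Pythagorean triple.

Yes, it is a Pythagorean triple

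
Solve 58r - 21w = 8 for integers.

Step 1: Check solvability.
gcd(58, 21) = 1
Since 1 divides 8, solutions exist.

Step 2: Apply extended Euclidean algorithm to find gcd.
We find integers such that 58*x0 + 21*y0 = 1

Step 3: Scale the particular solution.
Multiply by 8/1 = 8:
r = 32, w = 88

Step 4: Verify.
58*(32) - 21*(88) = 8 = 8 ✓

r = 32, w = 88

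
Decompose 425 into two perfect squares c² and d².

We need to find integers c, d > 0 such that c² + d² = 425.
Trying c = 5: d² = 425 - 5² = 425 - 25 = 400
d = 20
Check: 5² + 20² = 25 + 400 = 425 ✓

425 = 5² + 20²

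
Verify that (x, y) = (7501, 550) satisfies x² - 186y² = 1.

Compute x² = 7501² = 56265001
Compute 186y² = 186·550² = 186·302500 = 56265000
x² - 186y² = 56265001 - 56265000 = 1
Since this equals 1, (7501, 550) is a solution.

Yes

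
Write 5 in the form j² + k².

We need to find integers j, k > 0 such that j² + k² = 5.
Trying j = 1: k² = 5 - 1² = 5 - 1 = 4
k = 2
Check: 1² + 2² = 1 + 4 = 5 ✓

5 = 1² + 2²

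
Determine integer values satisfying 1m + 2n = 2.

Step 1: Check solvability.
gcd(1, 2) = 1
Since 1 divides 2, solutions exist.

Step 2: Apply extended Euclidean algorithm to find gcd.
We find integers such that 1*x0 + 2*y0 = 1

Step 3: Scale the particular solution.
Multiply by 2/1 = 2:
m = 2, n = 0

Step 4: Verify.
1*(2) + 2*(0) = 2 = 2 ✓

m = 2, n = 0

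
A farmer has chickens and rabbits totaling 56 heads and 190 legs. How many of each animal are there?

Let c = chickens, r = rabbits.
Heads: c + r = 56
Legs: 2c + 4r = 190
From the first equation, c = 56 - r. Substitute:
2(56 - r) + 4r = 190
112 + 2r = 190
r = (190 - 112)/2 = 39
c = 56 - 39 = 17

Chickens: 17, Rabbits: 39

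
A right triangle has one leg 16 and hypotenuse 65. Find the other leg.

a² = c² - b² = 4225 - 256 = 3969
a = 63

63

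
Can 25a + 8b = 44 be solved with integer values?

Step 1: Compute gcd(25, 8).
gcd(25, 8) = 1

Step 2: Check divisibility.
Does 1 divide 44? 44 = 1 x 44, so yes.

By the theorem on linear Diophantine equations, 25a + 8b = 44 has integer solutions if and only if gcd(25, 8) divides 44. Since 1 | 44, solutions exist.

Yes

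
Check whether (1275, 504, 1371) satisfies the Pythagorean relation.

Compute a² + b²:
1275² + 504² = 1625625 + 254016 = 1879641
Compute c²:
1371² = 1879641
Since 1879641 = 1879641, it is a Pythagorean triple.

Yes, it is a Pythagorean triple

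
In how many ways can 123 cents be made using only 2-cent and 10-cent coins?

We need non-negative integers (x, y) with 2x + 10y = 123.
For each x from 0 to 61, check if (123 - 2x) is a non-negative multiple of 10.
Solutions (x, y): none
Count: 0

0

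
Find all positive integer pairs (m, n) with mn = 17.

The positive divisors of 17 are: 1, 17.
Each divisor d gives the pair (d, 17/d):
(1, 17), (17, 1)

(1, 17), (17, 1)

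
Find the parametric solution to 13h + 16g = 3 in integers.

Step 1: Compute gcd(13, 16) = 1.
Since 1 divides 3, solutions exist.

Step 2: Find a particular solution using extended Euclidean algorithm.
We get h₀ = 15, g₀ = -12.
Check: 13*15 + 16*-12 = 3 = 3 ✓

Step 3: Write the general solution.
h = 15 + (16/1)t = 15 + 16t
g = -12 - (13/1)t = -12 - 13t
for any integer t.

h = 15 + 16t, g = -12 - 13t for integer t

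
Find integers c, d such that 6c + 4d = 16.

Step 1: Check solvability.
gcd(6, 4) = 2
Since 2 divides 16, solutions exist.

Step 2: Apply extended Euclidean algorithm to find gcd.
We find integers such that 6*x0 + 4*y0 = 2

Step 3: Scale the particular solution.
Multiply by 16/2 = 8:
c = 8, d = -8

Step 4: Verify.
6*(8) + 4*(-8) = 16 = 16 ✓

c = 8, d = -8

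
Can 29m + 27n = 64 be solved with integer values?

Step 1: Compute gcd(29, 27).
gcd(29, 27) = 1

Step 2: Check divisibility.
Does 1 divide 64? 64 = 1 x 64, so yes.

By the theorem on linear Diophantine equations, 29m + 27n = 64 has integer solutions if and only if gcd(29, 27) divides 64. Since 1 | 64, solutions exist.

Yes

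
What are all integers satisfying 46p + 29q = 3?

Step 1: Compute gcd(46, 29) = 1.
Since 1 divides 3, solutions exist.

Step 2: Find a particular solution using extended Euclidean algorithm.
We get p₀ = 36, q₀ = -57.
Check: 46*36 + 29*-57 = 3 = 3 ✓

Step 3: Write the general solution.
p = 36 + (29/1)t = 36 + 29t
q = -57 - (46/1)t = -57 - 46t
for any integer t.

p = 36 + 29t, q = -57 - 46t for integer t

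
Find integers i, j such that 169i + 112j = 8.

Step 1: Check solvability.
gcd(169, 112) = 1
Since 1 divides 8, solutions exist.

Step 2: Apply extended Euclidean algorithm to find gcd.
We find integers such that 169*x0 + 112*y0 = 1

Step 3: Scale the particular solution.
Multiply by 8/1 = 8:
i = -440, j = 664

Step 4: Verify.
169*(-440) + 112*(664) = 8 = 8 ✓

i = -440, j = 664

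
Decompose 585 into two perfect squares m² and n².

We need to find integers m, n > 0 such that m² + n² = 585.
Trying m = 3: n² = 585 - 3² = 585 - 9 = 576
n = 24
Check: 3² + 24² = 9 + 576 = 585 ✓

585 = 3² + 24²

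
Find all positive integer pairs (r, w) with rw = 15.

The positive divisors of 15 are: 1, 3, 5, 15.
Each divisor d gives the pair (d, 15/d):
(1, 15), (3, 5), (5, 3), (15, 1)

(1, 15), (3, 5), (5, 3), (15, 1)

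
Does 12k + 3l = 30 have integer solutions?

Step 1: Compute gcd(12, 3).
gcd(12, 3) = 3

Step 2: Check divisibility.
Does 3 divide 30? 30 = 3 x 10, so yes.

By the theorem on linear Diophantine equations, 12k + 3l = 30 has integer solutions if and only if gcd(12, 3) divides 30. Since 3 | 30, solutions exist.

Yes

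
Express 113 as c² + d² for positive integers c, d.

We need to find integers c, d > 0 such that c² + d² = 113.
Trying c = 7: d² = 113 - 7² = 113 - 49 = 64
d = 8
Check: 7² + 8² = 49 + 64 = 113 ✓

113 = 7² + 8²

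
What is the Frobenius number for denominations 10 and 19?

For two coprime denominations a and b, the Frobenius number (largest value not representable as a non-negative combination) is ab - a - b.
Here gcd(10, 19) = 1, so they are coprime.
F(10, 19) = 10·19 - 10 - 19 = 190 - 29 = 161

161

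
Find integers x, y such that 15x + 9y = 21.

Step 1: Check solvability.
gcd(15, 9) = 3
Since 3 divides 21, solutions exist.

Step 2: Apply extended Euclidean algorithm to find gcd.
We find integers such that 15*x0 + 9*y0 = 3

Step 3: Scale the particular solution.
Multiply by 21/3 = 7:
x = -7, y = 14

Step 4: Verify.
15*(-7) + 9*(14) = 21 = 21 ✓

x = -7, y = 14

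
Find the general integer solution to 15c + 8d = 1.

Step 1: Compute gcd(15, 8) = 1.
Since 1 divides 1, solutions exist.

Step 2: Find a particular solution using extended Euclidean algorithm.
We get c₀ = -1, d₀ = 2.
Check: 15*-1 + 8*2 = 1 = 1 ✓

Step 3: Write the general solution.
c = -1 + (8/1)t = -1 + 8t
d = 2 - (15/1)t = 2 - 15t
for any integer t.

c = -1 + 8t, d = 2 - 15t for integer t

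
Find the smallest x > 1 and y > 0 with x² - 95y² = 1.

We seek the smallest positive integers (x, y) with x² - 95y² = 1, i.e., x² = 95y² + 1.
Try successive y values:
y = 1: x² = 95·1² + 1 = 96, not a perfect square
y = 2: x² = 95·2² + 1 = 381, not a perfect square
y = 3: x² = 95·3² + 1 = 856, not a perfect square
... continuing the search (or via continued fractions) ...
y = 4: x² = 95·4² + 1 = 1521, x = 39 ✓

Verify: 39² - 95·4² = 1521 - 1520 = 1 ✓

x = 39, y = 4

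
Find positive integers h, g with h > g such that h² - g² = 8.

Factor: h² - g² = (h+g)(h-g) = 8.
We need two factors of 8 with the same parity.
Use h+g = 4 and h-g = 2 (product 4·2 = 8).
Adding: 2h = 6, so h = 3.
Subtracting: 2g = 2, so g = 1.
Check: 3² - 1² = 9 - 1 = 8 ✓

h = 3, g = 1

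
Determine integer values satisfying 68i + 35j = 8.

Step 1: Check solvability.
gcd(68, 35) = 1
Since 1 divides 8, solutions exist.

Step 2: Apply extended Euclidean algorithm to find gcd.
We find integers such that 68*x0 + 35*y0 = 1

Step 3: Scale the particular solution.
Multiply by 8/1 = 8:
i = 136, j = -264

Step 4: Verify.
68*(136) + 35*(-264) = 8 = 8 ✓

i = 136, j = -264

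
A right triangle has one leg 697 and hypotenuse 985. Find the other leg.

b² = c² - a² = 970225 - 485809 = 484416
b = 696

696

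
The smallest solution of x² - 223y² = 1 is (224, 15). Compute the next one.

Solutions to x² - Dy² = 1 are generated by powers of (x₀ + y₀√D).
The next solution satisfies x₁ + y₁√223 = (x₀ + y₀√223)², giving:
x₁ = x₀² + 223y₀² = 224² + 223·15² = 50176 + 50175 = 100351
y₁ = 2x₀y₀ = 2·224·15 = 6720

Verify: 100351² - 223·6720² = 10070323201 - 10070323200 = 1 ✓

x = 100351, y = 6720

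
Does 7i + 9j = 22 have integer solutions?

Step 1: Compute gcd(7, 9).
gcd(7, 9) = 1

Step 2: Check divisibility.
Does 1 divide 22? 22 = 1 x 22, so yes.

By the theorem on linear Diophantine equations, 7i + 9j = 22 has integer solutions if and only if gcd(7, 9) divides 22. Since 1 | 22, solutions exist.

Yes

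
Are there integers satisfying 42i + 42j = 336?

Step 1: Compute gcd(42, 42).
gcd(42, 42) = 42

Step 2: Check divisibility.
Does 42 divide 336? 336 = 42 x 8, so yes.

By the theorem on linear Diophantine equations, 42i + 42j = 336 has integer solutions if and only if gcd(42, 42) divides 336. Since 42 | 336, solutions exist.

Yes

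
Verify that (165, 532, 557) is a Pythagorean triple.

Compute a² + b²:
165² + 532² = 27225 + 283024 = 310249
Compute c²:
557² = 310249
Since 310249 = 310249, it is a Pythagorean triple.

Yes, it is a Pythagorean triple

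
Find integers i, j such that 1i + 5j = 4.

Step 1: Check solvability.
gcd(1, 5) = 1
Since 1 divides 4, solutions exist.

Step 2: Apply extended Euclidean algorithm to find gcd.
We find integers such that 1*x0 + 5*y0 = 1

Step 3: Scale the particular solution.
Multiply by 4/1 = 4:
i = 4, j = 0

Step 4: Verify.
1*(4) + 5*(0) = 4 = 4 ✓

i = 4, j = 0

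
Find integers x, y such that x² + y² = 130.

We need to find integers x, y > 0 such that x² + y² = 130.
Trying x = 3: y² = 130 - 3² = 130 - 9 = 121
y = 11
Check: 3² + 11² = 9 + 121 = 130 ✓

130 = 3² + 11²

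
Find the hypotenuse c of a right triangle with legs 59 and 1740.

c² = a² + b² = 59² + 1740² = 3481 + 3027600 = 3031081
c = sqrt(3031081) = 1741

1741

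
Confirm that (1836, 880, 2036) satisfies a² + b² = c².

Compute a² + b² = 1836² + 880² = 3370896 + 774400 = 4145296
Compute c² = 2036² = 4145296
Since 4145296 = 4145296, confirmed.

Yes, it is a Pythagorean triple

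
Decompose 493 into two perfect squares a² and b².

We need to find integers a, b > 0 such that a² + b² = 493.
Trying a = 3: b² = 493 - 3² = 493 - 9 = 484
b = 22
Check: 3² + 22² = 9 + 484 = 493 ✓

493 = 3² + 22²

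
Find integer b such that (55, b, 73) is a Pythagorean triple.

b² = c² - a² = 73² - 55² = 5329 - 3025 = 2304
b = sqrt(2304) = 48

48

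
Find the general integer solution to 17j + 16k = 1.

Step 1: Compute gcd(17, 16) = 1.
Since 1 divides 1, solutions exist.

Step 2: Find a particular solution using extended Euclidean algorithm.
We get j₀ = 1, k₀ = -1.
Check: 17*1 + 16*-1 = 1 = 1 ✓

Step 3: Write the general solution.
j = 1 + (16/1)t = 1 + 16t
k = -1 - (17/1)t = -1 - 17t
for any integer t.

j = 1 + 16t, k = -1 - 17t for integer t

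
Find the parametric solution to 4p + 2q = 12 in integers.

Step 1: Compute gcd(4, 2) = 2.
Since 2 divides 12, solutions exist.

Step 2: Find a particular solution using extended Euclidean algorithm.
We get p₀ = 0, q₀ = 6.
Check: 4*0 + 2*6 = 12 = 12 ✓

Step 3: Write the general solution.
p = 0 + (2/2)t = 0 + 1t
q = 6 - (4/2)t = 6 - 2t
for any integer t.

p = 0 + 1t, q = 6 - 2t for integer t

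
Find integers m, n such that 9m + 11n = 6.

Step 1: Check solvability.
gcd(9, 11) = 1
Since 1 divides 6, solutions exist.

Step 2: Apply extended Euclidean algorithm to find gcd.
We find integers such that 9*x0 + 11*y0 = 1

Step 3: Scale the particular solution.
Multiply by 6/1 = 6:
m = 30, n = -24

Step 4: Verify.
9*(30) + 11*(-24) = 6 = 6 ✓

m = 30, n = -24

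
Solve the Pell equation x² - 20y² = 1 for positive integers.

We seek the smallest positive integers (x, y) with x² - 20y² = 1, i.e., x² = 20y² + 1.
Try successive y values:
y = 1: x² = 20·1² + 1 = 21, not a perfect square
y = 2: x² = 20·2² + 1 = 81, x = 9 ✓

Verify: 9² - 20·2² = 81 - 80 = 1 ✓

x = 9, y = 2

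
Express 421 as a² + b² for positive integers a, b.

We need to find integers a, b > 0 such that a² + b² = 421.
Trying a = 14: b² = 421 - 14² = 421 - 196 = 225
b = 15
Check: 14² + 15² = 196 + 225 = 421 ✓

421 = 14² + 15²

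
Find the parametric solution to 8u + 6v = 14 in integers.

Step 1: Compute gcd(8, 6) = 2.
Since 2 divides 14, solutions exist.

Step 2: Find a particular solution using extended Euclidean algorithm.
We get u₀ = 7, v₀ = -7.
Check: 8*7 + 6*-7 = 14 = 14 ✓

Step 3: Write the general solution.
u = 7 + (6/2)t = 7 + 3t
v = -7 - (8/2)t = -7 - 4t
for any integer t.

u = 7 + 3t, v = -7 - 4t for integer t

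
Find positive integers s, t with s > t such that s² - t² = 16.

Factor: s² - t² = (s+t)(s-t) = 16.
We need two factors of 16 with the same parity.
Use s+t = 8 and s-t = 2 (product 8·2 = 16).
Adding: 2s = 10, so s = 5.
Subtracting: 2t = 6, so t = 3.
Check: 5² - 3² = 25 - 9 = 16 ✓

s = 5, t = 3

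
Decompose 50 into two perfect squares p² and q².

We need to find integers p, q > 0 such that p² + q² = 50.
Trying p = 1: q² = 50 - 1² = 50 - 1 = 49
q = 7
Check: 1² + 7² = 1 + 49 = 50 ✓

50 = 1² + 7²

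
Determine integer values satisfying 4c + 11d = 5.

Step 1: Check solvability.
gcd(4, 11) = 1
Since 1 divides 5, solutions exist.

Step 2: Apply extended Euclidean algorithm to find gcd.
We find integers such that 4*x0 + 11*y0 = 1

Step 3: Scale the particular solution.
Multiply by 5/1 = 5:
c = 15, d = -5

Step 4: Verify.
4*(15) + 11*(-5) = 5 = 5 ✓

c = 15, d = -5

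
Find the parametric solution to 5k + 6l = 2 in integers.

Step 1: Compute gcd(5, 6) = 1.
Since 1 divides 2, solutions exist.

Step 2: Find a particular solution using extended Euclidean algorithm.
We get k₀ = -2, l₀ = 2.
Check: 5*-2 + 6*2 = 2 = 2 ✓

Step 3: Write the general solution.
k = -2 + (6/1)t = -2 + 6t
l = 2 - (5/1)t = 2 - 5t
for any integer t.

k = -2 + 6t, l = 2 - 5t for integer t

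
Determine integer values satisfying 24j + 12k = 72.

Step 1: Check solvability.
gcd(24, 12) = 12
Since 12 divides 72, solutions exist.

Step 2: Apply extended Euclidean algorithm to find gcd.
We find integers such that 24*x0 + 12*y0 = 12

Step 3: Scale the particular solution.
Multiply by 72/12 = 6:
j = 0, k = 6

Step 4: Verify.
24*(0) + 12*(6) = 72 = 72 ✓

j = 0, k = 6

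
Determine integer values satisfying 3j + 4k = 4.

Step 1: Check solvability.
gcd(3, 4) = 1
Since 1 divides 4, solutions exist.

Step 2: Apply extended Euclidean algorithm to find gcd.
We find integers such that 3*x0 + 4*y0 = 1

Step 3: Scale the particular solution.
Multiply by 4/1 = 4:
j = -4, k = 4

Step 4: Verify.
3*(-4) + 4*(4) = 4 = 4 ✓

j = -4, k = 4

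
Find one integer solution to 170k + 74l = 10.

Step 1: Check solvability.
gcd(170, 74) = 2
Since 2 divides 10, solutions exist.

Step 2: Apply extended Euclidean algorithm to find gcd.
We find integers such that 170*x0 + 74*y0 = 2

Step 3: Scale the particular solution.
Multiply by 10/2 = 5:
k = -50, l = 115

Step 4: Verify.
170*(-50) + 74*(115) = 10 = 10 ✓

k = -50, l = 115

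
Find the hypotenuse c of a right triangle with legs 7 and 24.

c² = a² + b² = 7² + 24² = 49 + 576 = 625
c = 25

25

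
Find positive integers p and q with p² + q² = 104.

We need to find integers p, q > 0 such that p² + q² = 104.
Trying p = 2: q² = 104 - 2² = 104 - 4 = 100
q = 10
Check: 2² + 10² = 4 + 100 = 104 ✓

104 = 2² + 10²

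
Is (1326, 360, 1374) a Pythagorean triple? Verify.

Compute a² + b² = 1326² + 360² = 1758276 + 129600 = 1887876
Compute c² = 1374² = 1887876
Since 1887876 = 1887876, confirmed.

Yes, it is a Pythagorean triple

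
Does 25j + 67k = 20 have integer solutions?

Step 1: Compute gcd(25, 67).
gcd(25, 67) = 1

Step 2: Check divisibility.
Does 1 divide 20? 20 = 1 x 20, so yes.

By the theorem on linear Diophantine equations, 25j + 67k = 20 has integer solutions if and only if gcd(25, 67) divides 20. Since 1 | 20, solutions exist.

Yes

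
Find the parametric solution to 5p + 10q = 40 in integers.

Step 1: Compute gcd(5, 10) = 5.
Since 5 divides 40, solutions exist.

Step 2: Find a particular solution using extended Euclidean algorithm.
We get p₀ = 8, q₀ = 0.
Check: 5*8 + 10*0 = 40 = 40 ✓

Step 3: Write the general solution.
p = 8 + (10/5)t = 8 + 2t
q = 0 - (5/5)t = 0 - 1t
for any integer t.

p = 8 + 2t, q = 0 - 1t for integer t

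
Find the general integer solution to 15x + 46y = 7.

Step 1: Compute gcd(15, 46) = 1.
Since 1 divides 7, solutions exist.

Step 2: Find a particular solution using extended Euclidean algorithm.
We get x₀ = -21, y₀ = 7.
Check: 15*-21 + 46*7 = 7 = 7 ✓

Step 3: Write the general solution.
x = -21 + (46/1)t = -21 + 46t
y = 7 - (15/1)t = 7 - 15t
for any integer t.

x = -21 + 46t, y = 7 - 15t for integer t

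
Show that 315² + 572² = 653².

Compute a² + b²:
315² + 572² = 99225 + 327184 = 426409
Compute c²:
653² = 426409
Since 426409 = 426409, it is a Pythagorean triple.

Yes, it is a Pythagorean triple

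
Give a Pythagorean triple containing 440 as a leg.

We need the other leg and hypotenuse such that 440² + x² = c².
Take x = 279, c = 521: 440² + 279² = 193600 + 77841 = 271441 = 521² ✓
Triple: (279, 440, 521)

(279, 440, 521)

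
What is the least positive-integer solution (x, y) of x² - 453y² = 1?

We seek the smallest positive integers (x, y) with x² - 453y² = 1, i.e., x² = 453y² + 1.
Try successive y values:
y = 1: x² = 453·1² + 1 = 454, not a perfect square
y = 2: x² = 453·2² + 1 = 1813, not a perfect square
y = 3: x² = 453·3² + 1 = 4078, not a perfect square
... continuing the search (or via continued fractions) ...
y = 77700: x² = 453·77700² + 1 = 2734892370001, x = 1653751 ✓

Verify: 1653751² - 453·77700² = 2734892370001 - 2734892370000 = 1 ✓

x = 1653751, y = 77700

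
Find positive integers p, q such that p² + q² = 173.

Search for p with 173 - p² a perfect square.
p = 2: 173 - 2² = 173 - 4 = 169 = 13² ✓
So p = 2, q = 13.

p = 2, q = 13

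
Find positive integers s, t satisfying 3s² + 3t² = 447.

Try small values of s and check whether (447 - 3s²)/3 is a perfect square.
s = 10: 3·10² = 300, so 3t² = 447 - 300 = 147, giving t² = 49, t = 7.
Check: 3·10² + 3·7² = 300 + 147 = 447 ✓

s = 10, t = 7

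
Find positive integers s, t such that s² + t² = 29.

Search for s with 29 - s² a perfect square.
s = 2: 29 - 2² = 29 - 4 = 25 = 5² ✓
So s = 2, t = 5.

s = 2, t = 5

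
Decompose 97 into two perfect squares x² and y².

We need to find integers x, y > 0 such that x² + y² = 97.
Trying x = 4: y² = 97 - 4² = 97 - 16 = 81
y = 9
Check: 4² + 9² = 16 + 81 = 97 ✓

97 = 4² + 9²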